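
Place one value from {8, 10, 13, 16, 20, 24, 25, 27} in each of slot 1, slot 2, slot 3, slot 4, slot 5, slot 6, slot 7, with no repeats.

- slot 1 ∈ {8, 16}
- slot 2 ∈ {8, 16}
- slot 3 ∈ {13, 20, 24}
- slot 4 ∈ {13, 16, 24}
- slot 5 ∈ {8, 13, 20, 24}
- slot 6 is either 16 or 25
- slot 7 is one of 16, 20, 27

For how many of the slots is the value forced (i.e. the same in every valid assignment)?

2

The 7 variables together cover exactly {8, 13, 16, 20, 24, 25, 27} — 7 values for 7 variables — and 25 appears only in slot 6's list, so slot 6 = 25.
The 6 still-open variables together cover exactly {8, 13, 16, 20, 24, 27} — 6 values for 6 variables — and 27 appears only in slot 7's list, so slot 7 = 27.
slot 1 and slot 2 share exactly the 2 values {8, 16}; by pigeonhole those values go to them, so strike 8, 16 from slot 4, slot 5.
Determined: slot 6=25, slot 7=27. The other slots each still have more than one consistent value. That makes 2.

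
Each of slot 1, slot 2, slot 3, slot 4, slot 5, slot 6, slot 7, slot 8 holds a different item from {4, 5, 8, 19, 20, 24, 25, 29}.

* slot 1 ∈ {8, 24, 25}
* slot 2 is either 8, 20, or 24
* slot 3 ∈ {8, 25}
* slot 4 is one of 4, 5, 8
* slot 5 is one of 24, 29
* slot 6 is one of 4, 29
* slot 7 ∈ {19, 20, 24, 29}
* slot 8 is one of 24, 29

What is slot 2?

20

The 8 variables draw from only 8 values {4, 5, 8, 19, 20, 24, 25, 29}, so each is used; only slot 4 can be 5, hence slot 4 = 5.
Among the 7 still-open variables, 4 fits only slot 6 (and all 7 values in {4, 8, 19, 20, 24, 25, 29} must be used), so slot 6 = 4.
The 6 still-open variables together cover exactly {8, 19, 20, 24, 25, 29} — 6 values for 6 variables — and 19 appears only in slot 7's list, so slot 7 = 19.
The 5 still-open variables together cover exactly {8, 20, 24, 25, 29} — 5 values for 5 variables — and 20 appears only in slot 2's list, so slot 2 = 20.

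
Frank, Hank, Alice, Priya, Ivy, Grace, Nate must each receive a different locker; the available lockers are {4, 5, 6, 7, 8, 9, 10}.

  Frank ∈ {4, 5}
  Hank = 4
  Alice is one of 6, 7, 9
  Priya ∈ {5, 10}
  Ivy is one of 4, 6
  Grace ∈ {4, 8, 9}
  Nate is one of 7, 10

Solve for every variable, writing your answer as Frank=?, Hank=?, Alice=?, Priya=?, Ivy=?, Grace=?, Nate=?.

Hank has just one choice, so Hank = 4. Remove 4 from Frank, Ivy, Grace.
Ivy must be 6 (only option left). Strike 6 from Alice.
That leaves Frank = 5. Eliminate 5 elsewhere: Priya.
Priya's domain is down to {10}, so Priya = 10. So Nate can't be 10.
Nate has just one choice, so Nate = 7. Strike 7 from Alice.
Alice has just one choice, so Alice = 9. Remove 9 from Grace.
Grace has just one choice, so Grace = 8.

Frank=5, Hank=4, Alice=9, Priya=10, Ivy=6, Grace=8, Nate=7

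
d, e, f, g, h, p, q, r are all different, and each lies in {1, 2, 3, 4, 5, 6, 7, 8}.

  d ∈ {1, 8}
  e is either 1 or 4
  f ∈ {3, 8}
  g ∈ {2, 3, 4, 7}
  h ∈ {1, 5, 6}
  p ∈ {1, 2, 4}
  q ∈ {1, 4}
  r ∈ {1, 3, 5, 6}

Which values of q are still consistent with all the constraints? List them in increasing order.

The 8 variables together cover exactly {1, 2, 3, 4, 5, 6, 7, 8} — 8 values for 8 variables — and 7 appears only in g's list, so g = 7.
The 7 still-open variables together cover exactly {1, 2, 3, 4, 5, 6, 8} — 7 values for 7 variables — and 2 appears only in p's list, so p = 2.
The 2 variables e and q are confined to {1, 4}, which locks those values in; drop them from d, h, r.
d must be 8 (only option left). Eliminate 8 elsewhere: f.
f's domain is down to {3}, so f = 3. Eliminate 3 elsewhere: r.
No further eliminations apply; q can still be any of 1, 4.

1, 4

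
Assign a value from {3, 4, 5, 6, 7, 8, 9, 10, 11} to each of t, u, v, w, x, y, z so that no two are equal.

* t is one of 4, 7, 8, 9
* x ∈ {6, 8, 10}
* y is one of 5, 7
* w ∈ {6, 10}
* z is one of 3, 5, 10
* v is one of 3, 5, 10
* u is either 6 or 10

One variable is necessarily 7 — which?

y

u and w share exactly the 2 values {6, 10}; by pigeonhole those values go to them, so strike 6, 10 from v, x, z.
x must be 8 (only option left). Remove 8 from t.
The 2 variables v and z are confined to {3, 5}, which locks those values in; drop them from y.
So 7 goes to y.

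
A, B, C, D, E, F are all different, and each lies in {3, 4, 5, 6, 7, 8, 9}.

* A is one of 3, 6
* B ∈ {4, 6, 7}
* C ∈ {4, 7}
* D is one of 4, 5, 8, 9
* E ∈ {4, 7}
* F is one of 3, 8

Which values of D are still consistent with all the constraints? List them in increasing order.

5, 9

C and E between them cover only {4, 7} — a naked pair. Remove those values from B, D.
That leaves B = 6. Strike 6 from A.
That leaves A = 3. Eliminate 3 elsewhere: F.
That leaves F = 8. Strike 8 from D.
No further eliminations apply; D can still be any of 5, 9.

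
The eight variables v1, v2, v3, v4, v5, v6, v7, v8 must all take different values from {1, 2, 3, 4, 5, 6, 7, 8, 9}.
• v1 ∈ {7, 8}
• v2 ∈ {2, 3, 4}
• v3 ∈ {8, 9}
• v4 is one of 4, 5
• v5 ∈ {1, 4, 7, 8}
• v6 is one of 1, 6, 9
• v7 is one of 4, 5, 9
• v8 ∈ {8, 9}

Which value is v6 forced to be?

6

v3 and v8 between them cover only {8, 9} — a naked pair. Remove those values from v1, v5, v6, v7.
v1 must be 7 (only option left). Eliminate 7 elsewhere: v5.
v4 and v7 between them cover only {4, 5} — a naked pair. Remove those values from v2, v5.
v5's domain is down to {1}, so v5 = 1. Remove 1 from v6.
So v6 = 6.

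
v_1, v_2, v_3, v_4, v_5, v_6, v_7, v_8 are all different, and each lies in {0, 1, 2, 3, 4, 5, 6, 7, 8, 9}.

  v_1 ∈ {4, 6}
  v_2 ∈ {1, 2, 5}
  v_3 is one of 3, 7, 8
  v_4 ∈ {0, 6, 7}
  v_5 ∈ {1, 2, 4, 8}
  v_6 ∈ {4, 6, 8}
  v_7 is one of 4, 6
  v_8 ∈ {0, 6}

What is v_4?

The 2 variables v_1 and v_7 are confined to {4, 6}, which locks those values in; drop them from v_4, v_5, v_6, v_8.
v_6 must be 8 (only option left). Strike 8 from v_3, v_5.
v_8 must be 0 (only option left). Strike 0 from v_4.
So v_4 = 7.

7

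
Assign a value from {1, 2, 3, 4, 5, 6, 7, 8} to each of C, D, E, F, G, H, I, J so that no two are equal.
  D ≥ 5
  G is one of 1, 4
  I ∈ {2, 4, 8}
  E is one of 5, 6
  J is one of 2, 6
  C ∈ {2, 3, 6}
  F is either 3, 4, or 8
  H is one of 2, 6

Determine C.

The 8 variables draw from only 8 values {1, 2, 3, 4, 5, 6, 7, 8}, so each is used; only G can be 1, hence G = 1.
The 7 still-open variables together cover exactly {2, 3, 4, 5, 6, 7, 8} — 7 values for 7 variables — and 7 appears only in D's list, so D = 7.
The 6 still-open variables draw from only 6 values {2, 3, 4, 5, 6, 8}, so each is used; only E can be 5, hence E = 5.
The 2 variables H and J are confined to {2, 6}, which locks those values in; drop them from C, I.
So C = 3.

3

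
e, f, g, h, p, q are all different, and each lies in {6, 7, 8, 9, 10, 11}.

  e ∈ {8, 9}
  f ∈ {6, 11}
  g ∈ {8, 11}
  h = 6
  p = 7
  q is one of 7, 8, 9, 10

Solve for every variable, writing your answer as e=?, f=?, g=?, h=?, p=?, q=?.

h must be 6 (only option left). Remove 6 from f.
That leaves p = 7. Eliminate 7 elsewhere: q.
f's domain is down to {11}, so f = 11. Strike 11 from g.
g's domain is down to {8}, so g = 8. So e, q can't be 8.
e has just one choice, so e = 9. Eliminate 9 elsewhere: q.
q must be 10 (only option left).

e=9, f=11, g=8, h=6, p=7, q=10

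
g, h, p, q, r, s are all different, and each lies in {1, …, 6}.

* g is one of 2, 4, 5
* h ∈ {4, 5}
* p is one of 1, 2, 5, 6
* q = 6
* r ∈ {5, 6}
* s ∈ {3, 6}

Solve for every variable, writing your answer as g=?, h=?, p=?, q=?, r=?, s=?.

g=2, h=4, p=1, q=6, r=5, s=3

q has just one choice, so q = 6. So p, r, s can't be 6.
r's domain is down to {5}, so r = 5. Eliminate 5 elsewhere: g, h, p.
s has just one choice, so s = 3.
That leaves h = 4. Eliminate 4 elsewhere: g.
g's domain is down to {2}, so g = 2. Strike 2 from p.
That leaves p = 1.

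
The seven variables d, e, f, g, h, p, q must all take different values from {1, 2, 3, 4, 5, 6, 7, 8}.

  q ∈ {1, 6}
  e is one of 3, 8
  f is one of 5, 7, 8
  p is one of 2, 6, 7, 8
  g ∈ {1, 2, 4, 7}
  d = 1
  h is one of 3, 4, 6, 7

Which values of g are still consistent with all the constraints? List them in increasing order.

d must be 1 (only option left). Remove 1 from g, q.
That leaves q = 6. Remove 6 from h, p.
No further eliminations apply; g can still be any of 2, 4, 7.

2, 4, 7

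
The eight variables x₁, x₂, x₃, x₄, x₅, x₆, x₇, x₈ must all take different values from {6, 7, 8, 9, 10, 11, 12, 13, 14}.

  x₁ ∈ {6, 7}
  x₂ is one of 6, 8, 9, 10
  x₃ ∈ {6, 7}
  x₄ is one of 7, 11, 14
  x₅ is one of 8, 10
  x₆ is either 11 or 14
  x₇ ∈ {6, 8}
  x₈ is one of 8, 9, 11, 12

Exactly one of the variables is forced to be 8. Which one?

x₇

Among the 8 variables, 12 fits only x₈ (and all 8 values in {6, 7, 8, 9, 10, 11, 12, 14} must be used), so x₈ = 12.
The 7 still-open variables draw from only 7 values {6, 7, 8, 9, 10, 11, 14}, so each is used; only x₂ can be 9, hence x₂ = 9.
Among the 6 still-open variables, 10 fits only x₅ (and all 6 values in {6, 7, 8, 10, 11, 14} must be used), so x₅ = 10.
The 5 still-open variables draw from only 5 values {6, 7, 8, 11, 14}, so each is used; only x₇ can be 8, hence x₇ = 8.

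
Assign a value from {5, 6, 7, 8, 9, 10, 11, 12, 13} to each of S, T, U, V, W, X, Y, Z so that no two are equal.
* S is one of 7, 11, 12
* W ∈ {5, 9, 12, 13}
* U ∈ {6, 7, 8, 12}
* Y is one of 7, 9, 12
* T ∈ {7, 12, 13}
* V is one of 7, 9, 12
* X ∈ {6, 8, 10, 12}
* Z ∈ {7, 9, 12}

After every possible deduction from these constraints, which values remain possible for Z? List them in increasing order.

7, 9, 12

V, Y, Z share exactly the 3 values {7, 9, 12}; by pigeonhole those values go to them, so strike 7, 9, 12 from S, T, U, W, X.
S has just one choice, so S = 11.
T has just one choice, so T = 13. So W can't be 13.
W must be 5 (only option left).
No further eliminations apply; Z can still be any of 7, 9, 12.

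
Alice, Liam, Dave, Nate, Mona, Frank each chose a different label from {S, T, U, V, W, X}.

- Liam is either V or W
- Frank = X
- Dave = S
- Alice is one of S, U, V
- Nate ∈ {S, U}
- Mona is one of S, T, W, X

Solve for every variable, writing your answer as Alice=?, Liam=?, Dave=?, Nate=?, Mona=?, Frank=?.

Dave has just one choice, so Dave = S. Remove S from Alice, Nate, Mona.
Nate's domain is down to {U}, so Nate = U. So Alice can't be U.
Frank's domain is down to {X}, so Frank = X. Eliminate X elsewhere: Mona.
That leaves Alice = V. Strike V from Liam.
That leaves Liam = W. So Mona can't be W.
Mona has just one choice, so Mona = T.

Alice=V, Liam=W, Dave=S, Nate=U, Mona=T, Frank=X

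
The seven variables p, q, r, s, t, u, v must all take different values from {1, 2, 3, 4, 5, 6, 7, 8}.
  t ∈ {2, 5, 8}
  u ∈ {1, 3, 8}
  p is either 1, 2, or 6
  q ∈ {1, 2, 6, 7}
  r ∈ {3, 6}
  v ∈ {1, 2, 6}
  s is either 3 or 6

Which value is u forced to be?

8

Among the 7 variables, 5 fits only t (and all 7 values in {1, 2, 3, 5, 6, 7, 8} must be used), so t = 5.
The 6 still-open variables draw from only 6 values {1, 2, 3, 6, 7, 8}, so each is used; only q can be 7, hence q = 7.
The 5 still-open variables draw from only 5 values {1, 2, 3, 6, 8}, so each is used; only u can be 8, hence u = 8.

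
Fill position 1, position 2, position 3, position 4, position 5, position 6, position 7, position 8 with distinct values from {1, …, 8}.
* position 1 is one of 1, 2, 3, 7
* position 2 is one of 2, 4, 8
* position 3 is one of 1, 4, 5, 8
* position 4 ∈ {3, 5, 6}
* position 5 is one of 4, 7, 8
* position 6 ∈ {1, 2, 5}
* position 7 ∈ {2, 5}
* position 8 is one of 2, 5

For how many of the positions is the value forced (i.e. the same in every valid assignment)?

The 8 variables draw from only 8 values {1, 2, 3, 4, 5, 6, 7, 8}, so each is used; only position 4 can be 6, hence position 4 = 6.
Among the 7 still-open variables, 3 fits only position 1 (and all 7 values in {1, 2, 3, 4, 5, 7, 8} must be used), so position 1 = 3.
Among the 6 still-open variables, 7 fits only position 5 (and all 6 values in {1, 2, 4, 5, 7, 8} must be used), so position 5 = 7.
position 7 and position 8 between them cover only {2, 5} — a naked pair. Remove those values from position 2, position 3, position 6.
That leaves position 6 = 1. So position 3 can't be 1.
Determined: position 1=3, position 4=6, position 5=7, position 6=1. The other positions each still have more than one consistent value. That makes 4.

4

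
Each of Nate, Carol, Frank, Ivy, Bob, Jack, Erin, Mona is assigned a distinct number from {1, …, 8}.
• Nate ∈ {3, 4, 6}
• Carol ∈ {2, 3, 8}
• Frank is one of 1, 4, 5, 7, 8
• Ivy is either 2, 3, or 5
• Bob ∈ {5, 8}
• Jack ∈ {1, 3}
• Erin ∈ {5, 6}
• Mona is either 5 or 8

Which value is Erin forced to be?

The 8 variables together cover exactly {1, 2, 3, 4, 5, 6, 7, 8} — 8 values for 8 variables — and 7 appears only in Frank's list, so Frank = 7.
The 7 still-open variables draw from only 7 values {1, 2, 3, 4, 5, 6, 8}, so each is used; only Jack can be 1, hence Jack = 1.
The 6 still-open variables draw from only 6 values {2, 3, 4, 5, 6, 8}, so each is used; only Nate can be 4, hence Nate = 4.
Among the 5 still-open variables, 6 fits only Erin (and all 5 values in {2, 3, 5, 6, 8} must be used), so Erin = 6.

6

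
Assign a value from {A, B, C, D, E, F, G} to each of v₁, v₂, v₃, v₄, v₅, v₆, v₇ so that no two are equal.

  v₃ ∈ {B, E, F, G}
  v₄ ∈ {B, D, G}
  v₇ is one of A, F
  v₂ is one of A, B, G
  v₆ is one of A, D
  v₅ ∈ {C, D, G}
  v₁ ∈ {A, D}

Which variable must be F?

v₇

The 7 variables together cover exactly {A, B, C, D, E, F, G} — 7 values for 7 variables — and C appears only in v₅'s list, so v₅ = C.
The 6 still-open variables together cover exactly {A, B, D, E, F, G} — 6 values for 6 variables — and E appears only in v₃'s list, so v₃ = E.
The 5 still-open variables together cover exactly {A, B, D, F, G} — 5 values for 5 variables — and F appears only in v₇'s list, so v₇ = F.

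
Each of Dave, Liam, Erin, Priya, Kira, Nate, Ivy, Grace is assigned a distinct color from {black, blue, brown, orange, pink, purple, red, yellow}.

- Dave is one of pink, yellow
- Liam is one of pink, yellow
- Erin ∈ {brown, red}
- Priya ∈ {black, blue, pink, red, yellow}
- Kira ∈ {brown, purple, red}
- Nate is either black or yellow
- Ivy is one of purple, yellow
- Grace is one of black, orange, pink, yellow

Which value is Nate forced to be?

black

The 8 variables together cover exactly {black, blue, brown, orange, pink, purple, red, yellow} — 8 values for 8 variables — and blue appears only in Priya's list, so Priya = blue.
Among the 7 still-open variables, orange fits only Grace (and all 7 values in {black, brown, orange, pink, purple, red, yellow} must be used), so Grace = orange.
The 6 still-open variables draw from only 6 values {black, brown, pink, purple, red, yellow}, so each is used; only Nate can be black, hence Nate = black.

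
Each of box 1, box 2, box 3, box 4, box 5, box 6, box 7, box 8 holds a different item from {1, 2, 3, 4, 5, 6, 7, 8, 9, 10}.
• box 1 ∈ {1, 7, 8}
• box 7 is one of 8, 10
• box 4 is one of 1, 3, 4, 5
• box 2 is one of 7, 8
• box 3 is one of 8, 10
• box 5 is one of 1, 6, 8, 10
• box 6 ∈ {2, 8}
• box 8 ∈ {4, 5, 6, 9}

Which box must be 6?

box 5

The 2 variables box 3 and box 7 are confined to {8, 10}, which locks those values in; drop them from box 1, box 2, box 5, box 6.
box 2's domain is down to {7}, so box 2 = 7. Strike 7 from box 1.
box 6 must be 2 (only option left).
box 1's domain is down to {1}, so box 1 = 1. Eliminate 1 elsewhere: box 4, box 5.
So 6 goes to box 5.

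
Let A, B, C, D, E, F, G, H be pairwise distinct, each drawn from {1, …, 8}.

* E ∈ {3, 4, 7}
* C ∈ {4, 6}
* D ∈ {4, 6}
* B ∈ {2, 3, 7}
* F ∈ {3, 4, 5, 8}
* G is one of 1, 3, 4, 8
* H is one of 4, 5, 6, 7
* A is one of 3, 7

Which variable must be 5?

H

The 8 variables together cover exactly {1, 2, 3, 4, 5, 6, 7, 8} — 8 values for 8 variables — and 1 appears only in G's list, so G = 1.
Among the 7 still-open variables, 2 fits only B (and all 7 values in {2, 3, 4, 5, 6, 7, 8} must be used), so B = 2.
The 6 still-open variables draw from only 6 values {3, 4, 5, 6, 7, 8}, so each is used; only F can be 8, hence F = 8.
The 5 still-open variables together cover exactly {3, 4, 5, 6, 7} — 5 values for 5 variables — and 5 appears only in H's list, so H = 5.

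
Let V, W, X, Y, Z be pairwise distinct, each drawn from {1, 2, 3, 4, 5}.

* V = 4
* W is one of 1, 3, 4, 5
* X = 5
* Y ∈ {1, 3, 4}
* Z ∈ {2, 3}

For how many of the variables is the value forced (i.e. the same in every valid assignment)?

3

V must be 4 (only option left). Eliminate 4 elsewhere: W, Y.
X has just one choice, so X = 5. Strike 5 from W.
Among the 3 still-open variables, 2 fits only Z (and all 3 values in {1, 2, 3} must be used), so Z = 2.
Determined: V=4, X=5, Z=2. The other variables each still have more than one consistent value. That makes 3.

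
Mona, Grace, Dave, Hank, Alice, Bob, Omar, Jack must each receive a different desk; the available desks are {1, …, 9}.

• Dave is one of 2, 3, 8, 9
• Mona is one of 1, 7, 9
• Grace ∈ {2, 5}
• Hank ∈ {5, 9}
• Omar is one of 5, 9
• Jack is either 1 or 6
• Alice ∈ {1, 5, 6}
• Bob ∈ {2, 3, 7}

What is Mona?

The 8 variables draw from only 8 values {1, 2, 3, 5, 6, 7, 8, 9}, so each is used; only Dave can be 8, hence Dave = 8.
The 7 still-open variables draw from only 7 values {1, 2, 3, 5, 6, 7, 9}, so each is used; only Bob can be 3, hence Bob = 3.
Among the 6 still-open variables, 2 fits only Grace (and all 6 values in {1, 2, 5, 6, 7, 9} must be used), so Grace = 2.
Among the 5 still-open variables, 7 fits only Mona (and all 5 values in {1, 5, 6, 7, 9} must be used), so Mona = 7.

7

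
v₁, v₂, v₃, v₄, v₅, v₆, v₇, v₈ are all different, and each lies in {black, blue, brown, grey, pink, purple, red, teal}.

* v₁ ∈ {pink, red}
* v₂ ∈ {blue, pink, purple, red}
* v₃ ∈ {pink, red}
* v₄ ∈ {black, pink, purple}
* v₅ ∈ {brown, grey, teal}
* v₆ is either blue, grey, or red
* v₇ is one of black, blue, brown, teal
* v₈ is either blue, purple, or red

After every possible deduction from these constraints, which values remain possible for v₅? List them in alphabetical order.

v₁ and v₃ share exactly the 2 values {pink, red}; by pigeonhole those values go to them, so strike pink, red from v₂, v₄, v₆, v₈.
v₂ and v₈ share exactly the 2 values {blue, purple}; by pigeonhole those values go to them, so strike blue, purple from v₄, v₆, v₇.
That leaves v₄ = black. Eliminate black elsewhere: v₇.
v₆'s domain is down to {grey}, so v₆ = grey. So v₅ can't be grey.
No further eliminations apply; v₅ can still be any of brown, teal.

brown, teal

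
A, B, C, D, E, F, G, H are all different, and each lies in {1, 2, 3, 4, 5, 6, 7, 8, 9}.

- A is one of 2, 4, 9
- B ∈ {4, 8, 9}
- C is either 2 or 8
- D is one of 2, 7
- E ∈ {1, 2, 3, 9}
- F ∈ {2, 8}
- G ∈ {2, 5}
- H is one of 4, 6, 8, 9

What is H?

C and F between them cover only {2, 8} — a naked pair. Remove those values from A, B, D, E, G, H.
That leaves D = 7.
That leaves G = 5.
A and B between them cover only {4, 9} — a naked pair. Remove those values from E, H.
So H = 6.

6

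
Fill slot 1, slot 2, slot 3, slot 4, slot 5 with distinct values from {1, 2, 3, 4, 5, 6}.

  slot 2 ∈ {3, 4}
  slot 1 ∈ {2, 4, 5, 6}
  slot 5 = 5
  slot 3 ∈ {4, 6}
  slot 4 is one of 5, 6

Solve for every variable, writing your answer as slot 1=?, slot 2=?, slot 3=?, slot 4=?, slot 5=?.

slot 5 has just one choice, so slot 5 = 5. So slot 1, slot 4 can't be 5.
slot 4 must be 6 (only option left). Strike 6 from slot 1, slot 3.
slot 3 has just one choice, so slot 3 = 4. Eliminate 4 elsewhere: slot 1, slot 2.
slot 1 must be 2 (only option left).
slot 2 has just one choice, so slot 2 = 3.

slot 1=2, slot 2=3, slot 3=4, slot 4=6, slot 5=5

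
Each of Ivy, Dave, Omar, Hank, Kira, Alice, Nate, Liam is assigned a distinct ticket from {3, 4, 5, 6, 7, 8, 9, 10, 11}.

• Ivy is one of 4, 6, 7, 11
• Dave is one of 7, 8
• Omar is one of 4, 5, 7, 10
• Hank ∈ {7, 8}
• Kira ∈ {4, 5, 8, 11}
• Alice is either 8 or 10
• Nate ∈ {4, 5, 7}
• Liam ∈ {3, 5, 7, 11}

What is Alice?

10

Among the 8 variables, 3 fits only Liam (and all 8 values in {3, 4, 5, 6, 7, 8, 10, 11} must be used), so Liam = 3.
The 7 still-open variables together cover exactly {4, 5, 6, 7, 8, 10, 11} — 7 values for 7 variables — and 6 appears only in Ivy's list, so Ivy = 6.
Among the 6 still-open variables, 11 fits only Kira (and all 6 values in {4, 5, 7, 8, 10, 11} must be used), so Kira = 11.
Dave and Hank share exactly the 2 values {7, 8}; by pigeonhole those values go to them, so strike 7, 8 from Omar, Alice, Nate.
So Alice = 10.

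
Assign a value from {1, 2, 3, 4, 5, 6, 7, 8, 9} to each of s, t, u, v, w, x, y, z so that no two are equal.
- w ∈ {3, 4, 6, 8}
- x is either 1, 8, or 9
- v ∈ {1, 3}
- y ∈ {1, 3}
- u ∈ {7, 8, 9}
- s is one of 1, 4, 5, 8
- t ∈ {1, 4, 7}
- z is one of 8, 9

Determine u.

Among the 8 variables, 5 fits only s (and all 8 values in {1, 3, 4, 5, 6, 7, 8, 9} must be used), so s = 5.
Among the 7 still-open variables, 6 fits only w (and all 7 values in {1, 3, 4, 6, 7, 8, 9} must be used), so w = 6.
The 6 still-open variables draw from only 6 values {1, 3, 4, 7, 8, 9}, so each is used; only t can be 4, hence t = 4.
Among the 5 still-open variables, 7 fits only u (and all 5 values in {1, 3, 7, 8, 9} must be used), so u = 7.

7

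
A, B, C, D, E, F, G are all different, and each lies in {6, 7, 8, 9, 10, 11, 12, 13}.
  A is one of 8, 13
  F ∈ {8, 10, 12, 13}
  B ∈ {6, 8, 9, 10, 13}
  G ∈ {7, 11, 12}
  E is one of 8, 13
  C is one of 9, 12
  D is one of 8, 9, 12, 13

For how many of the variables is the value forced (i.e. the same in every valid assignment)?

A and E between them cover only {8, 13} — a naked pair. Remove those values from B, D, F.
C and D between them cover only {9, 12} — a naked pair. Remove those values from B, F, G.
That leaves F = 10. Remove 10 from B.
That leaves B = 6.
Determined: B=6, F=10. The other variables each still have more than one consistent value. That makes 2.

2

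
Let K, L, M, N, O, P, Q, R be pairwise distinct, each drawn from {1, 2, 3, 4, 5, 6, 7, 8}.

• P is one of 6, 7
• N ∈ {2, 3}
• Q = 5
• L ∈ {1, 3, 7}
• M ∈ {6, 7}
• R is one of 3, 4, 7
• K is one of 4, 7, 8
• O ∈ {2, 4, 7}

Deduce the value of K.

Q has just one choice, so Q = 5.
The 7 still-open variables draw from only 7 values {1, 2, 3, 4, 6, 7, 8}, so each is used; only L can be 1, hence L = 1.
The 6 still-open variables draw from only 6 values {2, 3, 4, 6, 7, 8}, so each is used; only K can be 8, hence K = 8.

8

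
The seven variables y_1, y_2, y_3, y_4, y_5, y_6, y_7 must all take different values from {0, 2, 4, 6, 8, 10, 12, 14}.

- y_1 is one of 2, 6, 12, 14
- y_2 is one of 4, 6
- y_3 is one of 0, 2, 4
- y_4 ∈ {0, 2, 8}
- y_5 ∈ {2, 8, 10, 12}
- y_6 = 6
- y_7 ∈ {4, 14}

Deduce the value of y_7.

y_6 must be 6 (only option left). Remove 6 from y_1, y_2.
y_2's domain is down to {4}, so y_2 = 4. So y_3, y_7 can't be 4.
So y_7 = 14.

14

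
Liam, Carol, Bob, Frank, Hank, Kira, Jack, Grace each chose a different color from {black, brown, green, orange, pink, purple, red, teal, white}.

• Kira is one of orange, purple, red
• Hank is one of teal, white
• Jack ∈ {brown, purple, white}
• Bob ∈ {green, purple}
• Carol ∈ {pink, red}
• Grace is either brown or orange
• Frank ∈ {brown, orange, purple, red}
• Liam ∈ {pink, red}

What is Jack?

white

The 8 variables draw from only 8 values {brown, green, orange, pink, purple, red, teal, white}, so each is used; only Bob can be green, hence Bob = green.
Among the 7 still-open variables, teal fits only Hank (and all 7 values in {brown, orange, pink, purple, red, teal, white} must be used), so Hank = teal.
The 6 still-open variables draw from only 6 values {brown, orange, pink, purple, red, white}, so each is used; only Jack can be white, hence Jack = white.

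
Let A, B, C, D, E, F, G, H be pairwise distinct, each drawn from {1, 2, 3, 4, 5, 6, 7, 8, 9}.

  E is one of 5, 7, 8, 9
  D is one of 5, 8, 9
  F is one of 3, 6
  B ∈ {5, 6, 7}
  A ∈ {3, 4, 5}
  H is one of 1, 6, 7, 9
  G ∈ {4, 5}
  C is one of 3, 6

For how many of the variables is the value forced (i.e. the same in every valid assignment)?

The 8 variables draw from only 8 values {1, 3, 4, 5, 6, 7, 8, 9}, so each is used; only H can be 1, hence H = 1.
C and F between them cover only {3, 6} — a naked pair. Remove those values from A, B.
A and G between them cover only {4, 5} — a naked pair. Remove those values from B, D, E.
B has just one choice, so B = 7. So E can't be 7.
Determined: B=7, H=1. The other variables each still have more than one consistent value. That makes 2.

2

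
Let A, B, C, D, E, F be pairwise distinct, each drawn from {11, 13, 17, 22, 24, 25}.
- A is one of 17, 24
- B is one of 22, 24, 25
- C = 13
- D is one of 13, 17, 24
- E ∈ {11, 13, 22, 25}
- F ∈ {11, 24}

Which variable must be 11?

F

C has just one choice, so C = 13. Remove 13 from D, E.
The 2 variables A and D are confined to {17, 24}, which locks those values in; drop them from B, F.
So 11 goes to F.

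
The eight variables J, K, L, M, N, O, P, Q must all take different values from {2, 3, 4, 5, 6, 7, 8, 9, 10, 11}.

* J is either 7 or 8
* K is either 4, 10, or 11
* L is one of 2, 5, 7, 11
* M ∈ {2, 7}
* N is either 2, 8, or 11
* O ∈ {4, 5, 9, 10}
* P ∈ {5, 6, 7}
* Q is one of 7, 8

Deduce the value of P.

J and Q between them cover only {7, 8} — a naked pair. Remove those values from L, M, N, P.
That leaves M = 2. So L, N can't be 2.
N must be 11 (only option left). Eliminate 11 elsewhere: K, L.
That leaves L = 5. So O, P can't be 5.
So P = 6.

6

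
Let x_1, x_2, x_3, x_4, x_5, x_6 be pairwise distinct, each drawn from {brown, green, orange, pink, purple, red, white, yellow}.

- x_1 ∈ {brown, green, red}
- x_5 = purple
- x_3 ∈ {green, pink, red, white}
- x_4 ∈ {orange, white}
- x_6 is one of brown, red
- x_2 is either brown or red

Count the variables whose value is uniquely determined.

x_5's domain is down to {purple}, so x_5 = purple.
x_2 and x_6 share exactly the 2 values {brown, red}; by pigeonhole those values go to them, so strike brown, red from x_1, x_3.
That leaves x_1 = green. Eliminate green elsewhere: x_3.
Determined: x_1=green, x_5=purple. The other variables each still have more than one consistent value. That makes 2.

2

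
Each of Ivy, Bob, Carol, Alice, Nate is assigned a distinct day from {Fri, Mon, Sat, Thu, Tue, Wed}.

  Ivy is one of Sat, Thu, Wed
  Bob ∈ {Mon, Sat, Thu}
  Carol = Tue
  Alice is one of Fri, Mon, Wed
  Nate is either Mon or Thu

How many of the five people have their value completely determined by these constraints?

Carol has just one choice, so Carol = Tue.
Determined: Carol=Tue. The other people each still have more than one consistent value. That makes 1.

1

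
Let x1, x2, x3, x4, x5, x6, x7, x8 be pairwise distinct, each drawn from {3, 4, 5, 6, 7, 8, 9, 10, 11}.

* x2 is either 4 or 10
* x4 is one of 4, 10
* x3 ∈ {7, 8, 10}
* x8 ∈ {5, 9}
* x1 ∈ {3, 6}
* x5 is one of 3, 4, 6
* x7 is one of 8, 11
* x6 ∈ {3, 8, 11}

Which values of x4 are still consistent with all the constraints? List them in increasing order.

4, 10

x2 and x4 between them cover only {4, 10} — a naked pair. Remove those values from x3, x5.
x1 and x5 share exactly the 2 values {3, 6}; by pigeonhole those values go to them, so strike 3, 6 from x6.
x6 and x7 between them cover only {8, 11} — a naked pair. Remove those values from x3.
x3's domain is down to {7}, so x3 = 7.
No further eliminations apply; x4 can still be any of 4, 10.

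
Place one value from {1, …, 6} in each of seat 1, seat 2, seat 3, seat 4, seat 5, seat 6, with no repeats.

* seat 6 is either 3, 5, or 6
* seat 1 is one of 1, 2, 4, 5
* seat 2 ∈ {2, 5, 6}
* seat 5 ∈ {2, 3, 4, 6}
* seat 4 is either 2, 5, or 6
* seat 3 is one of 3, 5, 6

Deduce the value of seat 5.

Among the 6 variables, 1 fits only seat 1 (and all 6 values in {1, 2, 3, 4, 5, 6} must be used), so seat 1 = 1.
Among the 5 still-open variables, 4 fits only seat 5 (and all 5 values in {2, 3, 4, 5, 6} must be used), so seat 5 = 4.

4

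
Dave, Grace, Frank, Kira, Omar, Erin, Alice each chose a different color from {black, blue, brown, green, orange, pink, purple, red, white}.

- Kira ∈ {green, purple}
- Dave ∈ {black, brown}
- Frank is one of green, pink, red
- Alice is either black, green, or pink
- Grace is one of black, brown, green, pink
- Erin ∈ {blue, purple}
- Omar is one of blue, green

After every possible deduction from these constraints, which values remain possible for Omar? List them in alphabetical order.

blue, green

The 7 variables together cover exactly {black, blue, brown, green, pink, purple, red} — 7 values for 7 variables — and red appears only in Frank's list, so Frank = red.
Kira, Omar, Erin share exactly the 3 values {blue, green, purple}; by pigeonhole those values go to them, so strike blue, green, purple from Grace, Alice.
No further eliminations apply; Omar can still be any of blue, green.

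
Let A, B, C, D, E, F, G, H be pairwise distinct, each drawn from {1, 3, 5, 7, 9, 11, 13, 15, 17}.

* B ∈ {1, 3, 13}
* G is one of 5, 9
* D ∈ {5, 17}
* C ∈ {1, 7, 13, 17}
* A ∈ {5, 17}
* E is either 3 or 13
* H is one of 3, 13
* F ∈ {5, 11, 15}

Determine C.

A and D between them cover only {5, 17} — a naked pair. Remove those values from C, F, G.
G has just one choice, so G = 9.
The 2 variables E and H are confined to {3, 13}, which locks those values in; drop them from B, C.
B has just one choice, so B = 1. Remove 1 from C.
So C = 7.

7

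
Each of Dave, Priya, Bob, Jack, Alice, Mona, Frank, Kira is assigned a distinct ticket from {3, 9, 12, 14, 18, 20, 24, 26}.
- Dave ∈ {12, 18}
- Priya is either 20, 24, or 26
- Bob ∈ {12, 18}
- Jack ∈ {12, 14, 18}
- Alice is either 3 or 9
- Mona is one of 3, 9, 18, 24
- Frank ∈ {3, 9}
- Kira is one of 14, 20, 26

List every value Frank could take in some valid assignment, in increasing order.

3, 9

The 2 variables Dave and Bob are confined to {12, 18}, which locks those values in; drop them from Jack, Mona.
Jack has just one choice, so Jack = 14. Remove 14 from Kira.
The 2 variables Alice and Frank are confined to {3, 9}, which locks those values in; drop them from Mona.
Mona must be 24 (only option left). Eliminate 24 elsewhere: Priya.
No further eliminations apply; Frank can still be any of 3, 9.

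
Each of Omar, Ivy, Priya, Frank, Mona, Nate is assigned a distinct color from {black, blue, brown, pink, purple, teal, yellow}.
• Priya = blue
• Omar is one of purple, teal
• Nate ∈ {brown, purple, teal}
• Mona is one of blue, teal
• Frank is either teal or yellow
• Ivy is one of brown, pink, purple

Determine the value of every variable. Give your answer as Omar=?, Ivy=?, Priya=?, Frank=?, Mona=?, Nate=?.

Omar=purple, Ivy=pink, Priya=blue, Frank=yellow, Mona=teal, Nate=brown

Priya has just one choice, so Priya = blue. Remove blue from Mona.
That leaves Mona = teal. So Omar, Frank, Nate can't be teal.
Omar has just one choice, so Omar = purple. Remove purple from Ivy, Nate.
Frank must be yellow (only option left).
That leaves Nate = brown. So Ivy can't be brown.
Ivy must be pink (only option left).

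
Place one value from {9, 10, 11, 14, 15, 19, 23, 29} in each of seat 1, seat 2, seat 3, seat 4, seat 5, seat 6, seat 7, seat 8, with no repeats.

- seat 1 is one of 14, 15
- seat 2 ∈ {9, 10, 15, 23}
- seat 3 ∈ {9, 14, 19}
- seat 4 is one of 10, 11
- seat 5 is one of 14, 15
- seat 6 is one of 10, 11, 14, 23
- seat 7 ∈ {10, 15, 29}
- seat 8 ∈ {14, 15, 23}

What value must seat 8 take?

23

Among the 8 variables, 19 fits only seat 3 (and all 8 values in {9, 10, 11, 14, 15, 19, 23, 29} must be used), so seat 3 = 19.
The 7 still-open variables together cover exactly {9, 10, 11, 14, 15, 23, 29} — 7 values for 7 variables — and 9 appears only in seat 2's list, so seat 2 = 9.
Among the 6 still-open variables, 29 fits only seat 7 (and all 6 values in {10, 11, 14, 15, 23, 29} must be used), so seat 7 = 29.
seat 1 and seat 5 share exactly the 2 values {14, 15}; by pigeonhole those values go to them, so strike 14, 15 from seat 6, seat 8.
So seat 8 = 23.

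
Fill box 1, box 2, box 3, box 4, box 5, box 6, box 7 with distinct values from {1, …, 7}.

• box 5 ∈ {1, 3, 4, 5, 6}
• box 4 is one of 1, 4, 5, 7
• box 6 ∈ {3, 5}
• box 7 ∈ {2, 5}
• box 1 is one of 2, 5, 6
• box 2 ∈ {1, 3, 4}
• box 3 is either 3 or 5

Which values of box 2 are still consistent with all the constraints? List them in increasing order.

Among the 7 variables, 7 fits only box 4 (and all 7 values in {1, 2, 3, 4, 5, 6, 7} must be used), so box 4 = 7.
box 3 and box 6 between them cover only {3, 5} — a naked pair. Remove those values from box 1, box 2, box 5, box 7.
That leaves box 7 = 2. Remove 2 from box 1.
box 1 must be 6 (only option left). Remove 6 from box 5.
No further eliminations apply; box 2 can still be any of 1, 4.

1, 4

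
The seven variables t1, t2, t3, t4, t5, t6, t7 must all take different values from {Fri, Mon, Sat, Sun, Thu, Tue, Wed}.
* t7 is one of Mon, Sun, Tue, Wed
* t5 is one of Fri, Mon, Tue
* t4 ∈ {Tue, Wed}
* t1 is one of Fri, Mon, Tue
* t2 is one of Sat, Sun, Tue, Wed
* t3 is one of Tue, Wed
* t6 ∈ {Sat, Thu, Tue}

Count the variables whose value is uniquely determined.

Among the 7 variables, Thu fits only t6 (and all 7 values in {Fri, Mon, Sat, Sun, Thu, Tue, Wed} must be used), so t6 = Thu.
The 6 still-open variables together cover exactly {Fri, Mon, Sat, Sun, Tue, Wed} — 6 values for 6 variables — and Sat appears only in t2's list, so t2 = Sat.
Among the 5 still-open variables, Sun fits only t7 (and all 5 values in {Fri, Mon, Sun, Tue, Wed} must be used), so t7 = Sun.
The 2 variables t3 and t4 are confined to {Tue, Wed}, which locks those values in; drop them from t1, t5.
Determined: t2=Sat, t6=Thu, t7=Sun. The other variables each still have more than one consistent value. That makes 3.

3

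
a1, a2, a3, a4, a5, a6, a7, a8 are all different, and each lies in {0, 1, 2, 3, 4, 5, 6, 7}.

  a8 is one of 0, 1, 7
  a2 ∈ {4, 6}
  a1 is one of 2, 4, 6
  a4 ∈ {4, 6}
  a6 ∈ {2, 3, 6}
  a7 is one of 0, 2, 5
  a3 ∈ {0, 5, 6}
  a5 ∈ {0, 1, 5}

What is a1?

2

Among the 8 variables, 3 fits only a6 (and all 8 values in {0, 1, 2, 3, 4, 5, 6, 7} must be used), so a6 = 3.
The 7 still-open variables together cover exactly {0, 1, 2, 4, 5, 6, 7} — 7 values for 7 variables — and 7 appears only in a8's list, so a8 = 7.
The 6 still-open variables draw from only 6 values {0, 1, 2, 4, 5, 6}, so each is used; only a5 can be 1, hence a5 = 1.
a2 and a4 share exactly the 2 values {4, 6}; by pigeonhole those values go to them, so strike 4, 6 from a1, a3.
So a1 = 2.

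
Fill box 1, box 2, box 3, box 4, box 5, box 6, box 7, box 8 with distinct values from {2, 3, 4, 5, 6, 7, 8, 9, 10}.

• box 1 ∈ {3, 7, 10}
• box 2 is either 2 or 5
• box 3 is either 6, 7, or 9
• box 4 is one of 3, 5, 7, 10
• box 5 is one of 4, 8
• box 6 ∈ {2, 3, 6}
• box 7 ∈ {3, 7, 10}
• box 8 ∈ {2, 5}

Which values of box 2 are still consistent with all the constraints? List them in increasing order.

The 2 variables box 2 and box 8 are confined to {2, 5}, which locks those values in; drop them from box 4, box 6.
box 1, box 4, box 7 share exactly the 3 values {3, 7, 10}; by pigeonhole those values go to them, so strike 3, 7, 10 from box 3, box 6.
box 6 must be 6 (only option left). Strike 6 from box 3.
That leaves box 3 = 9.
No further eliminations apply; box 2 can still be any of 2, 5.

2, 5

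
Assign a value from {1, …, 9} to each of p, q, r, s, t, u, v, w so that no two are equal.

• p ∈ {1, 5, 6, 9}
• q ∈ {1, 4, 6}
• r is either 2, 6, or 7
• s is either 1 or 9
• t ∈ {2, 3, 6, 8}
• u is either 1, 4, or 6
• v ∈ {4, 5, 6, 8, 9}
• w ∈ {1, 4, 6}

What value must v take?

q, u, w between them cover only {1, 4, 6} — a naked triple. Remove those values from p, r, s, t, v.
s must be 9 (only option left). So p, v can't be 9.
p has just one choice, so p = 5. So v can't be 5.
So v = 8.

8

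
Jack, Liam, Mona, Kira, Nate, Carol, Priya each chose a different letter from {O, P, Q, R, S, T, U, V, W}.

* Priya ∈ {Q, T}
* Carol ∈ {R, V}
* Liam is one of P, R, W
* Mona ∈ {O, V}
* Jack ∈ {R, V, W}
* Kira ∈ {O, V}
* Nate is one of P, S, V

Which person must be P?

Liam

Mona and Kira share exactly the 2 values {O, V}; by pigeonhole those values go to them, so strike O, V from Jack, Nate, Carol.
That leaves Carol = R. Strike R from Jack, Liam.
Jack must be W (only option left). Remove W from Liam.
So P goes to Liam.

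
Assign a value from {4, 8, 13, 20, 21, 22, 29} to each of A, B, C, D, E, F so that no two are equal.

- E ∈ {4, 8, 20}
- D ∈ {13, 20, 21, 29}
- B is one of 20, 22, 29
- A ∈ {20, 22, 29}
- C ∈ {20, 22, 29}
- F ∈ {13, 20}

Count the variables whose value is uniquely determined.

The 3 variables A, B, C are confined to {20, 22, 29}, which locks those values in; drop them from D, E, F.
That leaves F = 13. Remove 13 from D.
D must be 21 (only option left).
Determined: D=21, F=13. The other variables each still have more than one consistent value. That makes 2.

2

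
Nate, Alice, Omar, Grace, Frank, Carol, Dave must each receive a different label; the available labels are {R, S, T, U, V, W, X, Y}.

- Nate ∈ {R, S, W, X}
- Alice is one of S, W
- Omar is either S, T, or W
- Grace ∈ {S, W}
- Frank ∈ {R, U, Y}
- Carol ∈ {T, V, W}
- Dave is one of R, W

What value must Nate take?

X

Alice and Grace between them cover only {S, W} — a naked pair. Remove those values from Nate, Omar, Carol, Dave.
Omar must be T (only option left). So Carol can't be T.
Carol must be V (only option left).
That leaves Dave = R. Remove R from Nate, Frank.
So Nate = X.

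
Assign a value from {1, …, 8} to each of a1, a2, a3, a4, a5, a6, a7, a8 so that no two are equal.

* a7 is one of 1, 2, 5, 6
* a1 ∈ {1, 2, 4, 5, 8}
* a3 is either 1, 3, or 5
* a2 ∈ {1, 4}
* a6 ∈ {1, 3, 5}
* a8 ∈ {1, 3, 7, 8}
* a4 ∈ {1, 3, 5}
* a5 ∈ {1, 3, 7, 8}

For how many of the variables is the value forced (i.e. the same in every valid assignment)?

3

The 8 variables together cover exactly {1, 2, 3, 4, 5, 6, 7, 8} — 8 values for 8 variables — and 6 appears only in a7's list, so a7 = 6.
The 7 still-open variables together cover exactly {1, 2, 3, 4, 5, 7, 8} — 7 values for 7 variables — and 2 appears only in a1's list, so a1 = 2.
The 6 still-open variables together cover exactly {1, 3, 4, 5, 7, 8} — 6 values for 6 variables — and 4 appears only in a2's list, so a2 = 4.
The 3 variables a3, a4, a6 are confined to {1, 3, 5}, which locks those values in; drop them from a5, a8.
Determined: a1=2, a2=4, a7=6. The other variables each still have more than one consistent value. That makes 3.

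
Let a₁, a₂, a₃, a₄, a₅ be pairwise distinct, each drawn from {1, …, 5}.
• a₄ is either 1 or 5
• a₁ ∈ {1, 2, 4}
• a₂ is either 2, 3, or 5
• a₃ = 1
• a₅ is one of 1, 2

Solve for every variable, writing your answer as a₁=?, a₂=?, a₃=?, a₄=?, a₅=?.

a₃ must be 1 (only option left). So a₁, a₄, a₅ can't be 1.
a₄ must be 5 (only option left). Eliminate 5 elsewhere: a₂.
a₅ has just one choice, so a₅ = 2. Remove 2 from a₁, a₂.
a₁'s domain is down to {4}, so a₁ = 4.
a₂'s domain is down to {3}, so a₂ = 3.

a₁=4, a₂=3, a₃=1, a₄=5, a₅=2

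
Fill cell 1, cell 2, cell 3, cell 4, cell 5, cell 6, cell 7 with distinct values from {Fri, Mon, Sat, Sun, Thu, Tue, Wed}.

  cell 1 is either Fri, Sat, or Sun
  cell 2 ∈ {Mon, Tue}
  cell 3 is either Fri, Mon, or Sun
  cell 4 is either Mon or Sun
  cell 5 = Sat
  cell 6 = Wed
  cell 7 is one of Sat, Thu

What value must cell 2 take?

Tue

cell 5's domain is down to {Sat}, so cell 5 = Sat. So cell 1, cell 7 can't be Sat.
cell 6 must be Wed (only option left).
That leaves cell 7 = Thu.
The 4 still-open variables draw from only 4 values {Fri, Mon, Sun, Tue}, so each is used; only cell 2 can be Tue, hence cell 2 = Tue.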